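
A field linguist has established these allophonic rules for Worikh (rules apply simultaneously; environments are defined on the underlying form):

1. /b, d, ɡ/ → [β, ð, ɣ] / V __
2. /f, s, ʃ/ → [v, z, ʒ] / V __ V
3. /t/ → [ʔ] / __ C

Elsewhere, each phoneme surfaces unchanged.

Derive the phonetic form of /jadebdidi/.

[jaðeβdiði]

/j/ — not in any rule's target class → [j].
/a/ stays [a].
/d/ — between /a/ and /e/, immediately after a vowel — surfaces as [ð] (rule 1).
/e/ (between /d/ and /b/) is unaffected → [e].
/b/ (between /e/ and /d/): immediately after a vowel, so rule 1 applies → [β].
/d/ (between /b/ and /i/) fails the environment for rule 1, so it stays [d].
/i/ — not in any rule's target class → [i].
/d/ — between /i/ and /i/, immediately after a vowel — surfaces as [ð] (rule 1).
/i/ — not in any rule's target class → [i].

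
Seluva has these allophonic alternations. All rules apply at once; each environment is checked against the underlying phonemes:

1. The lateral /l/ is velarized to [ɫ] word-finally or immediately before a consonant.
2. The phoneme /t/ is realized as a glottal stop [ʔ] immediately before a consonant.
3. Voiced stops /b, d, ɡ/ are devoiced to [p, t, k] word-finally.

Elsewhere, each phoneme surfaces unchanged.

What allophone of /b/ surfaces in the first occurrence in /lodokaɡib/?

Rule 3 applies to /b/ (word-final: word-finally) → [p].

[p]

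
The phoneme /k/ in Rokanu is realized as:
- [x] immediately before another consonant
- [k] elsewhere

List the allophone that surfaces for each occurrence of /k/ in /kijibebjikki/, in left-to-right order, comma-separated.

[k], [x], [k]

Occurrence 1 (position 1): no conditioning environment matches → elsewhere allophone [k].
Occurrence 2 (position 10): immediately before another consonant → [x].
Occurrence 3 (position 11): no conditioning environment matches → elsewhere allophone [k].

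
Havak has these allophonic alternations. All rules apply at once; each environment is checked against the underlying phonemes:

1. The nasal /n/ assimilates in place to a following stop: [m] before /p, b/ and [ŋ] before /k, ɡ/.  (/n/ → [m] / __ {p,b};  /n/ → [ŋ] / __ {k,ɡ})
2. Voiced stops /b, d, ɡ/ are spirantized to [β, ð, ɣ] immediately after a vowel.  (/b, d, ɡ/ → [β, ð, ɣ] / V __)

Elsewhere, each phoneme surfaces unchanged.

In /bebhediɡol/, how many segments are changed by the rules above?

Segments that undergo a rule: /b/ → [β] (rule 2); /d/ → [ð] (rule 2); /ɡ/ → [ɣ] (rule 2).
All other segments surface unchanged.

3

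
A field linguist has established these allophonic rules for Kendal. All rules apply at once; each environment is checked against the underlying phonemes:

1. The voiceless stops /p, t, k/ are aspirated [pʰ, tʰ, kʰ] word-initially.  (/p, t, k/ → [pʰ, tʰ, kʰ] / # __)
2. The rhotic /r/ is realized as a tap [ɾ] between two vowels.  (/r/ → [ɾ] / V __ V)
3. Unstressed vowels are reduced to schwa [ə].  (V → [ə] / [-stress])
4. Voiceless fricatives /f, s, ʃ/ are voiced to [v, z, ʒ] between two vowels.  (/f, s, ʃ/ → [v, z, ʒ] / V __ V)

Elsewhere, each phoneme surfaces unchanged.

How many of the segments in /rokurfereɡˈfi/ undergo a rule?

Segments that undergo a rule: /o/ → [ə] (rule 3); /u/ → [ə] (rule 3); /e/ → [ə] (rule 3); /r/ → [ɾ] (rule 2); /e/ → [ə] (rule 3).
All other segments surface unchanged.

5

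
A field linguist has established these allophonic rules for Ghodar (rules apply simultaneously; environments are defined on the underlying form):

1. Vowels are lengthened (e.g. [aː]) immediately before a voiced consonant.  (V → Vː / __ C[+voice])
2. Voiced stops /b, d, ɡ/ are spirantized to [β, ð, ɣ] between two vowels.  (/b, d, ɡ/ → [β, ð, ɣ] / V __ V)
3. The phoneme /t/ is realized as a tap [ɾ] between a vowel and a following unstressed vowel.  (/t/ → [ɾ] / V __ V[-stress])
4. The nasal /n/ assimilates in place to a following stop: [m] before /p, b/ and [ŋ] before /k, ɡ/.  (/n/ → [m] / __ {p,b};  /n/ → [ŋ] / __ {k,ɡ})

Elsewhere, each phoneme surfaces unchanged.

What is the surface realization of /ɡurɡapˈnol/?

/ɡ/ (word-initial) fails the environment for rule 2, so it stays [ɡ].
/u/ — between /ɡ/ and /r/, before a voiced consonant — surfaces as [uː] (rule 1).
/ɡ/ — between /r/ and /a/; rule 2 does not apply here → [ɡ].
/a/ (between /ɡ/ and /p/) fails the environment for rule 1, so it stays [a].
/n/ — between /p/ and /o/; rule 4 does not apply here → [n].
/o/ (between /n/ and /l/): before a voiced consonant, so rule 1 applies → [oː].

[ɡuːrɡapˈnoːl]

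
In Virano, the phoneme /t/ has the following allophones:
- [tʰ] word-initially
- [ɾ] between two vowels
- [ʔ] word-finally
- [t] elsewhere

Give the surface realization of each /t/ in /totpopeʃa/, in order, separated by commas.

Occurrence 1 (position 1): word-initially → [tʰ].
Occurrence 2 (position 3): no conditioning environment matches → elsewhere allophone [t].

[tʰ], [t]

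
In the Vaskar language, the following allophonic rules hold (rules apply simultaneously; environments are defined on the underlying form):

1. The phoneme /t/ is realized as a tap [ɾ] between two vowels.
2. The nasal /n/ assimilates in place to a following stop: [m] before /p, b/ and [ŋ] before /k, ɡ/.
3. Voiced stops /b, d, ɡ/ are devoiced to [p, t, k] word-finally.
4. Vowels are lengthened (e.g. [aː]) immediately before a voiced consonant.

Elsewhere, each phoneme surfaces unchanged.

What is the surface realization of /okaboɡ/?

/o/ (word-initial) is in the target of rule 4 but the environment (before a voiced consonant) is not met → [o].
/k/ (between /o/ and /a/) is unaffected → [k].
/a/ (between /k/ and /b/) occurs before a voiced consonant → [aː] by rule 4.
/b/ (between /a/ and /o/): rule 3 targets it, but not word-finally → unchanged [b].
/o/ — between /b/ and /ɡ/, before a voiced consonant — surfaces as [oː] (rule 4).
/ɡ/ — word-final, word-finally — surfaces as [k] (rule 3).

[okaːboːk]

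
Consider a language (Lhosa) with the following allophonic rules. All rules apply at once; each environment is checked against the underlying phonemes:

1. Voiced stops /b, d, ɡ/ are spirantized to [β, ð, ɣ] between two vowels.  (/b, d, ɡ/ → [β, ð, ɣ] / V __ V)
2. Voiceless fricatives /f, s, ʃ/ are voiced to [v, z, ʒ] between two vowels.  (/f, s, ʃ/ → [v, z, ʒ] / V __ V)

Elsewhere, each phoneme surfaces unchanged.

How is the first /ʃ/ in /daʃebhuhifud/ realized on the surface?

[ʒ]

/ʃ/ — between /a/ and /e/, between two vowels — surfaces as [ʒ] (rule 2).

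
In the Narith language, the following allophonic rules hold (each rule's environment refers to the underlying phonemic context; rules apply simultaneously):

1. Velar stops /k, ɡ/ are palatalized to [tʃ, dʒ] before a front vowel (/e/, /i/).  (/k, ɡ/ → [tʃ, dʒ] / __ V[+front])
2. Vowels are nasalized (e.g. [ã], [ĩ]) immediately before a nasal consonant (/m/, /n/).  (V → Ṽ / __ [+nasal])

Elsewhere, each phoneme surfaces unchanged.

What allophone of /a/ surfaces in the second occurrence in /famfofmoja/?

/a/ (word-final): rule 2 targets it, but not before a nasal consonant → unchanged [a].

[a]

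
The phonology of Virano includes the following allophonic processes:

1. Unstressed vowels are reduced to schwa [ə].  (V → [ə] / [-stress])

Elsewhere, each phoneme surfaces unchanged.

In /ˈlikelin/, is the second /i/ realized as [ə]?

Yes

Rule 1 applies to /i/ (between /l/ and /n/: in an unstressed syllable) → [ə].
The actual realization is [ə], which matches [ə].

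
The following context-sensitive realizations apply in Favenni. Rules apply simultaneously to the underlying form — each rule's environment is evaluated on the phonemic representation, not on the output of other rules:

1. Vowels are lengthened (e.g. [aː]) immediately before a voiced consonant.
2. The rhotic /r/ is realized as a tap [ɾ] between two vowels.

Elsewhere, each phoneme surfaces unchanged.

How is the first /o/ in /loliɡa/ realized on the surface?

[oː]

Rule 1 applies to /o/ (between /l/ and /l/: before a voiced consonant) → [oː].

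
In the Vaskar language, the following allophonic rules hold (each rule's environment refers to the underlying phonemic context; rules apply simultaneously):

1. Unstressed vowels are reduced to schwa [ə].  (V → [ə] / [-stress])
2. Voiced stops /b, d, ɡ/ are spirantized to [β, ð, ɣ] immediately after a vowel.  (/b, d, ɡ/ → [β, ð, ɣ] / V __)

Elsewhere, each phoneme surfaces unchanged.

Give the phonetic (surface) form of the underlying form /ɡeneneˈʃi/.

[ɡənənəˈʃi]

/ɡ/ (word-initial) fails the environment for rule 2, so it stays [ɡ].
/e/ (between /ɡ/ and /n/): in an unstressed syllable, so rule 1 applies → [ə].
/n/ — not in any rule's target class → [n].
/e/ meets the environment for rule 1 (in an unstressed syllable) → [ə].
/n/ (between /e/ and /e/) is unaffected → [n].
Rule 1 applies to /e/ (between /n/ and /ʃ/: in an unstressed syllable) → [ə].
/ʃ/ (between /e/ and /i/): no rule targets it → [ʃ].
/i/ — word-final; rule 1 does not apply here → [i].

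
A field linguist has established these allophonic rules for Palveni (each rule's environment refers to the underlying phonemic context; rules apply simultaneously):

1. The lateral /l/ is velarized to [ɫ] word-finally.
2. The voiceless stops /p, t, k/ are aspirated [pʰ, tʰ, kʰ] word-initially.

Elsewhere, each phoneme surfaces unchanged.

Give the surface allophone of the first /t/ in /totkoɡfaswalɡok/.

/t/ (word-initial) occurs word-initially → [tʰ] by rule 2.

[tʰ]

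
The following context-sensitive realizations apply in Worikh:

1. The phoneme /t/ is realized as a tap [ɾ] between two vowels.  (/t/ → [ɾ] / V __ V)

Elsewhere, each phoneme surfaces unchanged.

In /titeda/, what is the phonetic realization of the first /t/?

/t/ (word-initial): rule 1 targets it, but not between two vowels → unchanged [t].

[t]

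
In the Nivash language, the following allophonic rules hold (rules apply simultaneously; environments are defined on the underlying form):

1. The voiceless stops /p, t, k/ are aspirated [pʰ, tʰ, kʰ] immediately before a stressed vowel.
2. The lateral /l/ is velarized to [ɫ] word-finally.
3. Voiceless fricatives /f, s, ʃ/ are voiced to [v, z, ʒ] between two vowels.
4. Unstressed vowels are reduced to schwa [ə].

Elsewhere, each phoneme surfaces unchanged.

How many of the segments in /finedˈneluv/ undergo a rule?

Segments that undergo a rule: /i/ → [ə] (rule 4); /e/ → [ə] (rule 4); /u/ → [ə] (rule 4).
All other segments surface unchanged.

3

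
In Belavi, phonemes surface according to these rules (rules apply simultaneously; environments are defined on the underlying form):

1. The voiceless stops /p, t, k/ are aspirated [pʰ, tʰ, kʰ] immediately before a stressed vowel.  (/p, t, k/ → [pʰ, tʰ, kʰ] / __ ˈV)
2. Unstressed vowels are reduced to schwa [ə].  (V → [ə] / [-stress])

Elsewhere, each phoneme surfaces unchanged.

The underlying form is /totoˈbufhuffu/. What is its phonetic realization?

/t/ (word-initial) is in the target of rule 1 but the environment (immediately before a stressed vowel) is not met → [t].
Rule 2 applies to /o/ (between /t/ and /t/: in an unstressed syllable) → [ə].
/t/ (between /o/ and /o/) fails the environment for rule 1, so it stays [t].
/o/ — between /t/ and /b/, in an unstressed syllable — surfaces as [ə] (rule 2).
/b/ stays [b].
/u/ (between /b/ and /f/): rule 2 targets it, but not in an unstressed syllable → unchanged [u].
/f/ (between /u/ and /h/) is unaffected → [f].
/h/ stays [h].
Rule 2 applies to /u/ (between /h/ and /f/: in an unstressed syllable) → [ə].
/f/ (between /u/ and /f/): no rule targets it → [f].
/f/ (between /f/ and /u/) is unaffected → [f].
/u/ meets the environment for rule 2 (in an unstressed syllable) → [ə].

[tətəˈbufhəffə]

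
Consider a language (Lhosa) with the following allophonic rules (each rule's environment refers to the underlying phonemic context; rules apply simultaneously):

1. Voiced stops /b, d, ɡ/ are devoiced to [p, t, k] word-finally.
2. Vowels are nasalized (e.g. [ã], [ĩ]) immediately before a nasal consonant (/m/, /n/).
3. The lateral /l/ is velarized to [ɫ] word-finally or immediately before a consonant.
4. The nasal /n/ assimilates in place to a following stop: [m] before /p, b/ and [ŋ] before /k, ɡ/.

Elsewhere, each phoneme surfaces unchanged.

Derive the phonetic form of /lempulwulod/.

/l/ — word-initial; rule 3 does not apply here → [l].
/e/ meets the environment for rule 2 (before a nasal consonant) → [ẽ].
/u/ — between /p/ and /l/; rule 2 does not apply here → [u].
/l/ meets the environment for rule 3 (word-finally or immediately before a consonant) → [ɫ].
/u/ (between /w/ and /l/) fails the environment for rule 2, so it stays [u].
/l/ (between /u/ and /o/) is in the target of rule 3 but the environment (word-finally or immediately before a consonant) is not met → [l].
/o/ (between /l/ and /d/): rule 2 targets it, but not before a nasal consonant → unchanged [o].
/d/ (word-final) occurs word-finally → [t] by rule 1.

[lẽmpuɫwulot]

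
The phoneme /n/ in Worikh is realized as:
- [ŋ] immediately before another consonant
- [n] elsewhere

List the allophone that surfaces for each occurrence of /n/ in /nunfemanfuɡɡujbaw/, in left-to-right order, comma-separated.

[n], [ŋ], [ŋ]

Occurrence 1 (position 1): no conditioning environment matches → elsewhere allophone [n].
Occurrence 2 (position 3): immediately before another consonant → [ŋ].
Occurrence 3 (position 8): immediately before another consonant → [ŋ].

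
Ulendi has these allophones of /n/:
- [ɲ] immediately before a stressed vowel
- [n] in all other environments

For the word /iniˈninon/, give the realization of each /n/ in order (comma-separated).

Occurrence 1 (position 2): no conditioning environment matches → elsewhere allophone [n].
Occurrence 2 (position 4): immediately before a stressed vowel → [ɲ].
Occurrence 3 (position 6): no conditioning environment matches → elsewhere allophone [n].
Occurrence 4 (position 8): no conditioning environment matches → elsewhere allophone [n].

[n], [ɲ], [n], [n]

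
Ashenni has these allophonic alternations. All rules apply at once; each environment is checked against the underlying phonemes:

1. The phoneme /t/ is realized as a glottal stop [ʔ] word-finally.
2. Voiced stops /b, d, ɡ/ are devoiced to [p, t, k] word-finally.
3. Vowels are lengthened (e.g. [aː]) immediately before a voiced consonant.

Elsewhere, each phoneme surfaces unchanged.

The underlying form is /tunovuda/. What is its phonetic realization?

/t/ (word-initial) fails the environment for rule 1, so it stays [t].
/u/ (between /t/ and /n/): before a voiced consonant, so rule 3 applies → [uː].
/n/ (between /u/ and /o/): no rule targets it → [n].
Rule 3 applies to /o/ (between /n/ and /v/: before a voiced consonant) → [oː].
/v/ stays [v].
/u/ (between /v/ and /d/): before a voiced consonant, so rule 3 applies → [uː].
/d/ — between /u/ and /a/; rule 2 does not apply here → [d].
/a/ (word-final) is in the target of rule 3 but the environment (before a voiced consonant) is not met → [a].

[tuːnoːvuːda]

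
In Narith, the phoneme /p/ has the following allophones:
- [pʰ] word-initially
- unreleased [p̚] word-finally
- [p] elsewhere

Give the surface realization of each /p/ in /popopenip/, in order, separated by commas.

Occurrence 1 (position 1): word-initially → [pʰ].
Occurrence 2 (position 3): no conditioning environment matches → elsewhere allophone [p].
Occurrence 3 (position 5): no conditioning environment matches → elsewhere allophone [p].
Occurrence 4 (position 9): word-finally → [p̚].

[pʰ], [p], [p], [p̚]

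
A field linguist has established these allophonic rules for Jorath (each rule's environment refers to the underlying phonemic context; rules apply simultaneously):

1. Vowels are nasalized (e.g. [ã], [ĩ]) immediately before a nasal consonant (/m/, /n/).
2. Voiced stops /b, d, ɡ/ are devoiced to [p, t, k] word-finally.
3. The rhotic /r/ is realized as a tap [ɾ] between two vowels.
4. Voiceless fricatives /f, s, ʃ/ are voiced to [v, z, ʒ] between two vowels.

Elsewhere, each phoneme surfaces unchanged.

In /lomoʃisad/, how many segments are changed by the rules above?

4

Segments that undergo a rule: /o/ → [õ] (rule 1); /ʃ/ → [ʒ] (rule 4); /s/ → [z] (rule 4); /d/ → [t] (rule 2).
All other segments surface unchanged.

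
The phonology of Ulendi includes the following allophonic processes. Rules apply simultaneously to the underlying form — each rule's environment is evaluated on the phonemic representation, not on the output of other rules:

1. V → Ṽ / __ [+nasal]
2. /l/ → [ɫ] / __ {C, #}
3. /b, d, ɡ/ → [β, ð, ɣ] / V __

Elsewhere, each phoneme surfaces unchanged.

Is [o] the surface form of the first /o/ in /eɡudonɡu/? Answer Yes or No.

No

/o/ (between /d/ and /n/): before a nasal consonant, so rule 1 applies → [õ].
The actual realization is [õ], not [o].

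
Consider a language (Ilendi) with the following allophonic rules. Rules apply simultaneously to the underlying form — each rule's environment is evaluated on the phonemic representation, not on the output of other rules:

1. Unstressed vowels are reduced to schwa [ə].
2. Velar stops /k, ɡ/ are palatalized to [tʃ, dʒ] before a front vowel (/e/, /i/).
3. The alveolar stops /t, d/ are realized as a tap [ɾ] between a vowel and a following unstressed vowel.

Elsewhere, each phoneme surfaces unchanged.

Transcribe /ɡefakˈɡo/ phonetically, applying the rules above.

[dʒəfəkˈɡo]

/ɡ/ (word-initial): before a front vowel, so rule 2 applies → [dʒ].
/e/ meets the environment for rule 1 (in an unstressed syllable) → [ə].
/f/ — not in any rule's target class → [f].
Rule 1 applies to /a/ (between /f/ and /k/: in an unstressed syllable) → [ə].
/k/ (between /a/ and /ɡ/) fails the environment for rule 2, so it stays [k].
/ɡ/ — between /k/ and /o/; rule 2 does not apply here → [ɡ].
/o/ (word-final): rule 1 targets it, but not in an unstressed syllable → unchanged [o].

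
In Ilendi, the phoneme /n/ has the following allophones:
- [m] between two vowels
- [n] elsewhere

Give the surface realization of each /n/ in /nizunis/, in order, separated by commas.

[n], [m]

Occurrence 1 (position 1): no conditioning environment matches → elsewhere allophone [n].
Occurrence 2 (position 5): between two vowels → [m].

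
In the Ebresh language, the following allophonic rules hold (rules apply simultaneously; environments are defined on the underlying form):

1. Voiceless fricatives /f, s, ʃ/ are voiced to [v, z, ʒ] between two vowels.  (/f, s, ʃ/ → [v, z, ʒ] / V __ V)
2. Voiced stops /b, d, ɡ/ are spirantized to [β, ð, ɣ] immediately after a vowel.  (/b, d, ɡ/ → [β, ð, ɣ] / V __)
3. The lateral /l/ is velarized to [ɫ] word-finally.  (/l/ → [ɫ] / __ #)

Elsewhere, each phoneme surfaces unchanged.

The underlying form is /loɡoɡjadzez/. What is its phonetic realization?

[loɣoɣjaðzez]

/l/ (word-initial) is in the target of rule 3 but the environment (word-finally) is not met → [l].
/ɡ/ (between /o/ and /o/) occurs immediately after a vowel → [ɣ] by rule 2.
/ɡ/ — between /o/ and /j/, immediately after a vowel — surfaces as [ɣ] (rule 2).
Rule 2 applies to /d/ (between /a/ and /z/: immediately after a vowel) → [ð].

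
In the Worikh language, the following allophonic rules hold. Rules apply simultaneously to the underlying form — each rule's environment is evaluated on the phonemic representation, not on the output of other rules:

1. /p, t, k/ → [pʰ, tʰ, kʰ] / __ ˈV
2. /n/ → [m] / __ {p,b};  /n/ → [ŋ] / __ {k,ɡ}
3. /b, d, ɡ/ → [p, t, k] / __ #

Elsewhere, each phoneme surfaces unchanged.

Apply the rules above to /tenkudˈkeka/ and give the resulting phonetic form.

/t/ (word-initial): rule 1 targets it, but not immediately before a stressed vowel → unchanged [t].
/e/ — not in any rule's target class → [e].
/n/ meets the environment for rule 2 (before a labial or velar stop) → [ŋ].
/k/ (between /n/ and /u/) is in the target of rule 1 but the environment (immediately before a stressed vowel) is not met → [k].
/u/ (between /k/ and /d/) is unaffected → [u].
/d/ — between /u/ and /k/; rule 3 does not apply here → [d].
/k/ — between /d/ and /e/, immediately before a stressed vowel — surfaces as [kʰ] (rule 1).
/e/ (between /k/ and /k/): no rule targets it → [e].
/k/ (between /e/ and /a/) fails the environment for rule 1, so it stays [k].
/a/ (word-final): no rule targets it → [a].

[teŋkudˈkʰeka]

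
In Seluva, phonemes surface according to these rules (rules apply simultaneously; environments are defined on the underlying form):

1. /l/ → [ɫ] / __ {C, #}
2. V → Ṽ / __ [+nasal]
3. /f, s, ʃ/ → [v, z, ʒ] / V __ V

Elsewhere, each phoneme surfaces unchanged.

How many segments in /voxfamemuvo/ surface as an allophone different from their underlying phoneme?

Segments that undergo a rule: /a/ → [ã] (rule 2); /e/ → [ẽ] (rule 2).
All other segments surface unchanged.

2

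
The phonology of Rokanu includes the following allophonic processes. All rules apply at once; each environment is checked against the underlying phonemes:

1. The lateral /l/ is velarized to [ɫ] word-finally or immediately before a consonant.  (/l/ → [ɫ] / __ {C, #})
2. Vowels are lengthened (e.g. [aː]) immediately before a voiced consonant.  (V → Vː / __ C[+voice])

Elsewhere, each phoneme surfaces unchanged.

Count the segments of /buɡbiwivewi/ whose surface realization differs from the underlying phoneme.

Segments that undergo a rule: /u/ → [uː] (rule 2); /i/ → [iː] (rule 2); /i/ → [iː] (rule 2); /e/ → [eː] (rule 2).
All other segments surface unchanged.

4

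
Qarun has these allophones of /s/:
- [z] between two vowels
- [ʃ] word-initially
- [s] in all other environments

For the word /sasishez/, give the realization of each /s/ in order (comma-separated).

Occurrence 1 (position 1): word-initially → [ʃ].
Occurrence 2 (position 3): between two vowels → [z].
Occurrence 3 (position 5): no conditioning environment matches → elsewhere allophone [s].

[ʃ], [z], [s]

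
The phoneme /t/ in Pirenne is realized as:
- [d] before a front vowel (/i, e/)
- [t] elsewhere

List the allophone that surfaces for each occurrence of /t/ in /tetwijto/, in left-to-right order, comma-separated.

[d], [t], [t]

Occurrence 1 (position 1): before a front vowel (/i, e/) → [d].
Occurrence 2 (position 3): no conditioning environment matches → elsewhere allophone [t].
Occurrence 3 (position 7): no conditioning environment matches → elsewhere allophone [t].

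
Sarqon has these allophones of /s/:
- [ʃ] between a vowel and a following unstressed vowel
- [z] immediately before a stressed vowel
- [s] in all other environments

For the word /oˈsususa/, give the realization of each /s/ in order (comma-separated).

Occurrence 1 (position 2): immediately before a stressed vowel → [z].
Occurrence 2 (position 4): between a vowel and a following unstressed vowel → [ʃ].
Occurrence 3 (position 6): between a vowel and a following unstressed vowel → [ʃ].

[z], [ʃ], [ʃ]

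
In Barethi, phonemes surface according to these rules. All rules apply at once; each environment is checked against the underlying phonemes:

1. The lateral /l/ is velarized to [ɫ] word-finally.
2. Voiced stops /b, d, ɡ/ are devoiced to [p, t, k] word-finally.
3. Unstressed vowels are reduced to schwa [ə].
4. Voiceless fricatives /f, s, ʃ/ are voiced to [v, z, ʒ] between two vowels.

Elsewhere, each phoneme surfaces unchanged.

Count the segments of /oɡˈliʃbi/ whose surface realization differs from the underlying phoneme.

Segments that undergo a rule: /o/ → [ə] (rule 3); /i/ → [ə] (rule 3).
All other segments surface unchanged.

2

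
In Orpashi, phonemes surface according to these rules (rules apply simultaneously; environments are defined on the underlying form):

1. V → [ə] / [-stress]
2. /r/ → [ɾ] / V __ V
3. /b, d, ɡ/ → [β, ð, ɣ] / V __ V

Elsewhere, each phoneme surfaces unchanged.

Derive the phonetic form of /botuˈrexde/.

/b/ — word-initial; rule 3 does not apply here → [b].
/o/ meets the environment for rule 1 (in an unstressed syllable) → [ə].
/t/ — not in any rule's target class → [t].
/u/ (between /t/ and /r/) occurs in an unstressed syllable → [ə] by rule 1.
/r/ (between /u/ and /e/) occurs between two vowels → [ɾ] by rule 2.
/e/ (between /r/ and /x/): rule 1 targets it, but not in an unstressed syllable → unchanged [e].
/x/ (between /e/ and /d/) is unaffected → [x].
/d/ (between /x/ and /e/) fails the environment for rule 3, so it stays [d].
Rule 1 applies to /e/ (word-final: in an unstressed syllable) → [ə].

[bətəˈɾexdə]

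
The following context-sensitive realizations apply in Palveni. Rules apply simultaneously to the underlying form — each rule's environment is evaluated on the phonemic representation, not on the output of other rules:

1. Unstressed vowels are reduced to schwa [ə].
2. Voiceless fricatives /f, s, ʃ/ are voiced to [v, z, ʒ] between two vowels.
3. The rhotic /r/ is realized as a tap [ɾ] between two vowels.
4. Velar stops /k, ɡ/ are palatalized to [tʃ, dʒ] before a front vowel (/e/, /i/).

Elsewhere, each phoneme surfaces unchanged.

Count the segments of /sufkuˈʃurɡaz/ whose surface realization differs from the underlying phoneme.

4

Segments that undergo a rule: /u/ → [ə] (rule 1); /u/ → [ə] (rule 1); /ʃ/ → [ʒ] (rule 2); /a/ → [ə] (rule 1).
All other segments surface unchanged.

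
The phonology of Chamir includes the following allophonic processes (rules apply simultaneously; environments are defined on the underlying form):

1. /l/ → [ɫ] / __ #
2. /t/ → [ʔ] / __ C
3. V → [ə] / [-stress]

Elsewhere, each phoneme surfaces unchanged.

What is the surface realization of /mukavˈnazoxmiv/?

/m/ stays [m].
/u/ (between /m/ and /k/) occurs in an unstressed syllable → [ə] by rule 3.
/k/ — not in any rule's target class → [k].
/a/ — between /k/ and /v/, in an unstressed syllable — surfaces as [ə] (rule 3).
/v/ (between /a/ and /n/): no rule targets it → [v].
/n/ (between /v/ and /a/): no rule targets it → [n].
/a/ (between /n/ and /z/) fails the environment for rule 3, so it stays [a].
/z/ stays [z].
/o/ (between /z/ and /x/) occurs in an unstressed syllable → [ə] by rule 3.
/x/ (between /o/ and /m/) is unaffected → [x].
/m/ (between /x/ and /i/): no rule targets it → [m].
Rule 3 applies to /i/ (between /m/ and /v/: in an unstressed syllable) → [ə].
/v/ (word-final): no rule targets it → [v].

[məkəvˈnazəxməv]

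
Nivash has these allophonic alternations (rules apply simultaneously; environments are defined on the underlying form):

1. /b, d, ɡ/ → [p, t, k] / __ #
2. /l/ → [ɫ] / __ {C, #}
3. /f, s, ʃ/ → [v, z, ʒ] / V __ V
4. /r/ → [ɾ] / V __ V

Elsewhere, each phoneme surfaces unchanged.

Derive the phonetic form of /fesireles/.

/f/ (word-initial) fails the environment for rule 3, so it stays [f].
/s/ (between /e/ and /i/): between two vowels, so rule 3 applies → [z].
/r/ meets the environment for rule 4 (between two vowels) → [ɾ].
/l/ — between /e/ and /e/; rule 2 does not apply here → [l].
/s/ (word-final): rule 3 targets it, but not between two vowels → unchanged [s].

[feziɾeles]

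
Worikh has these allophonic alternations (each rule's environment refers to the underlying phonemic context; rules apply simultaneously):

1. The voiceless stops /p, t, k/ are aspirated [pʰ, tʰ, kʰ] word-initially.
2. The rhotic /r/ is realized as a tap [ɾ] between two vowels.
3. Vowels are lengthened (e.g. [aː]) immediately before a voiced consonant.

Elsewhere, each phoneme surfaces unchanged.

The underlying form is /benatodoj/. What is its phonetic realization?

/e/ — between /b/ and /n/, before a voiced consonant — surfaces as [eː] (rule 3).
/a/ (between /n/ and /t/) is in the target of rule 3 but the environment (before a voiced consonant) is not met → [a].
/t/ (between /a/ and /o/): rule 1 targets it, but not word-initially → unchanged [t].
/o/ — between /t/ and /d/, before a voiced consonant — surfaces as [oː] (rule 3).
/o/ (between /d/ and /j/): before a voiced consonant, so rule 3 applies → [oː].

[beːnatoːdoːj]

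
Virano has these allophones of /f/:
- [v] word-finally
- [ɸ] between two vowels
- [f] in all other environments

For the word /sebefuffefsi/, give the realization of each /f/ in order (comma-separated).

[ɸ], [f], [f], [f]

Occurrence 1 (position 5): between two vowels → [ɸ].
Occurrence 2 (position 7): no conditioning environment matches → elsewhere allophone [f].
Occurrence 3 (position 8): no conditioning environment matches → elsewhere allophone [f].
Occurrence 4 (position 10): no conditioning environment matches → elsewhere allophone [f].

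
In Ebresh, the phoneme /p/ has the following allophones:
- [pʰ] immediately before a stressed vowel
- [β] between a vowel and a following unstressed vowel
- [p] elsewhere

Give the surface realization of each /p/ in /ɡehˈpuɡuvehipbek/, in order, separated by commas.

[pʰ], [p]

Occurrence 1 (position 4): immediately before a stressed vowel → [pʰ].
Occurrence 2 (position 12): no conditioning environment matches → elsewhere allophone [p].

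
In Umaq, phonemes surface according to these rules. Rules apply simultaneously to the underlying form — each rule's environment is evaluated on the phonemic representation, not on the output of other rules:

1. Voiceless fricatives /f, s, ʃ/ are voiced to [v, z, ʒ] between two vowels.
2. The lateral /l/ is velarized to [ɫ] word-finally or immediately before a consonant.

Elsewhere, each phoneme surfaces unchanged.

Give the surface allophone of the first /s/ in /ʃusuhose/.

[z]

/s/ (between /u/ and /u/): between two vowels, so rule 1 applies → [z].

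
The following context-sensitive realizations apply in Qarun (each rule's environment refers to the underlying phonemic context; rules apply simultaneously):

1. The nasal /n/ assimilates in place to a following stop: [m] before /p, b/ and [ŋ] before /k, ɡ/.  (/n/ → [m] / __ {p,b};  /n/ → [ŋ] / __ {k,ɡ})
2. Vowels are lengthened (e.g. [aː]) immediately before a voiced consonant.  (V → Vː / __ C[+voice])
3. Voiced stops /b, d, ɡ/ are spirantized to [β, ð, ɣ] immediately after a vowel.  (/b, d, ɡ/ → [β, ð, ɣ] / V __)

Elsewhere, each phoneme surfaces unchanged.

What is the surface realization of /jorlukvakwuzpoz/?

[joːrlukvakwuːzpoːz]

/j/ stays [j].
/o/ (between /j/ and /r/) occurs before a voiced consonant → [oː] by rule 2.
/r/ — not in any rule's target class → [r].
/l/ stays [l].
/u/ (between /l/ and /k/) is in the target of rule 2 but the environment (before a voiced consonant) is not met → [u].
/k/ — not in any rule's target class → [k].
/v/ (between /k/ and /a/) is unaffected → [v].
/a/ (between /v/ and /k/) fails the environment for rule 2, so it stays [a].
/k/ — not in any rule's target class → [k].
/w/ (between /k/ and /u/): no rule targets it → [w].
/u/ (between /w/ and /z/): before a voiced consonant, so rule 2 applies → [uː].
/z/ (between /u/ and /p/) is unaffected → [z].
/p/ (between /z/ and /o/) is unaffected → [p].
/o/ (between /p/ and /z/): before a voiced consonant, so rule 2 applies → [oː].
/z/ (word-final): no rule targets it → [z].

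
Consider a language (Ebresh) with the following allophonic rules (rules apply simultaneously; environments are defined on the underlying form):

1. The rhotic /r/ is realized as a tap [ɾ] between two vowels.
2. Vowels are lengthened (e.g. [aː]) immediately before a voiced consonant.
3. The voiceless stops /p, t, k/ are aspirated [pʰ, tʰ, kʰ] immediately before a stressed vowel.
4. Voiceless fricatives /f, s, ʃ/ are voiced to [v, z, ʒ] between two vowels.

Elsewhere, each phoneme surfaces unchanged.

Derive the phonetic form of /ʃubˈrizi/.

/ʃ/ (word-initial) fails the environment for rule 4, so it stays [ʃ].
/u/ meets the environment for rule 2 (before a voiced consonant) → [uː].
/b/ — not in any rule's target class → [b].
/r/ (between /b/ and /i/) fails the environment for rule 1, so it stays [r].
/i/ (between /r/ and /z/) occurs before a voiced consonant → [iː] by rule 2.
/z/ — not in any rule's target class → [z].
/i/ — word-final; rule 2 does not apply here → [i].

[ʃuːbˈriːzi]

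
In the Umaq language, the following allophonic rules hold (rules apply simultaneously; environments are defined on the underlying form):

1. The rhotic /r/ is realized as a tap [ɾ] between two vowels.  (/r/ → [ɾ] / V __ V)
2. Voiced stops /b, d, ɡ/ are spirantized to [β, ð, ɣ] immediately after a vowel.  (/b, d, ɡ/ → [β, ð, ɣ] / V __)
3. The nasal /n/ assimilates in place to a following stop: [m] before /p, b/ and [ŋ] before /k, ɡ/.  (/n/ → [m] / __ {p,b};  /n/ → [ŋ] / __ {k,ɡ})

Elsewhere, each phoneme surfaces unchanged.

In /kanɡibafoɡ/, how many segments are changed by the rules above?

Segments that undergo a rule: /n/ → [ŋ] (rule 3); /b/ → [β] (rule 2); /ɡ/ → [ɣ] (rule 2).
All other segments surface unchanged.

3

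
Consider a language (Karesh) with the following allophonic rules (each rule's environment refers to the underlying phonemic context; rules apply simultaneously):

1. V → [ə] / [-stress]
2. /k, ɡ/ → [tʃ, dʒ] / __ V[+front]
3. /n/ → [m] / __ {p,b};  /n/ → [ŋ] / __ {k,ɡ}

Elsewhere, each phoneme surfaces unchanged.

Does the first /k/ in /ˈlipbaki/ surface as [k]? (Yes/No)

/k/ meets the environment for rule 2 (before a front vowel) → [tʃ].
The actual realization is [tʃ], not [k].

No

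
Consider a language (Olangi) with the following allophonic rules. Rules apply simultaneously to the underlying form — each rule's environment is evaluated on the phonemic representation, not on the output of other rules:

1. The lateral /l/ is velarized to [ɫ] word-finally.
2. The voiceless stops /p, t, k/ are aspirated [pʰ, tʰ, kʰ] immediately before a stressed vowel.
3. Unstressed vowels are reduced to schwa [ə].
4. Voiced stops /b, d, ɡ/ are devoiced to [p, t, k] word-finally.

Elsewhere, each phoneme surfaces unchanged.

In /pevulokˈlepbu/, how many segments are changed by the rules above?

Segments that undergo a rule: /e/ → [ə] (rule 3); /u/ → [ə] (rule 3); /o/ → [ə] (rule 3); /u/ → [ə] (rule 3).
All other segments surface unchanged.

4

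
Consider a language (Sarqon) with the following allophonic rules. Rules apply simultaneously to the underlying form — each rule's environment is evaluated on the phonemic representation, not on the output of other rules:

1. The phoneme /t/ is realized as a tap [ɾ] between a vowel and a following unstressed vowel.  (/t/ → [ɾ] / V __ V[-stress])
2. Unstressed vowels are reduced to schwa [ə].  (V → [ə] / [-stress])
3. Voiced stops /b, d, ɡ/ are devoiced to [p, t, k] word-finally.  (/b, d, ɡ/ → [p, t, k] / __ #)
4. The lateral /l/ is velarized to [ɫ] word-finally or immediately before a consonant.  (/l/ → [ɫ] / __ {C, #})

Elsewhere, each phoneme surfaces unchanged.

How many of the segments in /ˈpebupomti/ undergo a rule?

3

Segments that undergo a rule: /u/ → [ə] (rule 2); /o/ → [ə] (rule 2); /i/ → [ə] (rule 2).
All other segments surface unchanged.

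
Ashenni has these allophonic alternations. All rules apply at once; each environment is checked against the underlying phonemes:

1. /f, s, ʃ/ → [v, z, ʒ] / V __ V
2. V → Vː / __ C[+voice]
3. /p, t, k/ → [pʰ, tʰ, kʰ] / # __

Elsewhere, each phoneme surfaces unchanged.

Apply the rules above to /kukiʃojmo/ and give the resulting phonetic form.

[kʰukiʒoːjmo]

/k/ (word-initial) occurs word-initially → [kʰ] by rule 3.
/u/ (between /k/ and /k/): rule 2 targets it, but not before a voiced consonant → unchanged [u].
/k/ (between /u/ and /i/) fails the environment for rule 3, so it stays [k].
/i/ — between /k/ and /ʃ/; rule 2 does not apply here → [i].
/ʃ/ — between /i/ and /o/, between two vowels — surfaces as [ʒ] (rule 1).
/o/ — between /ʃ/ and /j/, before a voiced consonant — surfaces as [oː] (rule 2).
/j/ (between /o/ and /m/) is unaffected → [j].
/m/ stays [m].
/o/ (word-final): rule 2 targets it, but not before a voiced consonant → unchanged [o].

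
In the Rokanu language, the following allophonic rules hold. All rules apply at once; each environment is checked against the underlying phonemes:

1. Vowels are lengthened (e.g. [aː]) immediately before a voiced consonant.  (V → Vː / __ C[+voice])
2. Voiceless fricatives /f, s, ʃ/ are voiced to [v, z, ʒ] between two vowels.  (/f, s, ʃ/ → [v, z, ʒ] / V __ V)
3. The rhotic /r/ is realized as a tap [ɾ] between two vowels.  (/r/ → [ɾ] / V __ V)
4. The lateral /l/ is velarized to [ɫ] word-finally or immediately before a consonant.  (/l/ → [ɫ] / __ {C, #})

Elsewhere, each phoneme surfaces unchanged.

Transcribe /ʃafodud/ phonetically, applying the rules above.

[ʃavoːduːd]

/ʃ/ (word-initial): rule 2 targets it, but not between two vowels → unchanged [ʃ].
/a/ (between /ʃ/ and /f/): rule 1 targets it, but not before a voiced consonant → unchanged [a].
/f/ (between /a/ and /o/): between two vowels, so rule 2 applies → [v].
/o/ meets the environment for rule 1 (before a voiced consonant) → [oː].
/u/ (between /d/ and /d/) occurs before a voiced consonant → [uː] by rule 1.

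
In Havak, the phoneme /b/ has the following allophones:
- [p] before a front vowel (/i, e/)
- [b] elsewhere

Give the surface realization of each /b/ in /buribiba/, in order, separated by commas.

[b], [p], [b]

Occurrence 1 (position 1): no conditioning environment matches → elsewhere allophone [b].
Occurrence 2 (position 5): before a front vowel (/i, e/) → [p].
Occurrence 3 (position 7): no conditioning environment matches → elsewhere allophone [b].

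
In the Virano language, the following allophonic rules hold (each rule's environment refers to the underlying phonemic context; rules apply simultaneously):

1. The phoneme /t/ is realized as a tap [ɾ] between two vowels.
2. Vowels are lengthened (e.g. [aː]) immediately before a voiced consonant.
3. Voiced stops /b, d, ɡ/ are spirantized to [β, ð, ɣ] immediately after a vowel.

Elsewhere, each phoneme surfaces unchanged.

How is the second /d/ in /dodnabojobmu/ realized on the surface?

/d/ — between /o/ and /n/, immediately after a vowel — surfaces as [ð] (rule 3).

[ð]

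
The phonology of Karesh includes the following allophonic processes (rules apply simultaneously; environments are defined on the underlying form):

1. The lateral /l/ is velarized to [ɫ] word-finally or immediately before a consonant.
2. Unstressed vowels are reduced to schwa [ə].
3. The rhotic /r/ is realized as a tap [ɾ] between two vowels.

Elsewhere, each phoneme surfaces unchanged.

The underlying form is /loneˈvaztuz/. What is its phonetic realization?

[lənəˈvaztəz]

/l/ (word-initial) is in the target of rule 1 but the environment (word-finally or immediately before a consonant) is not met → [l].
/o/ meets the environment for rule 2 (in an unstressed syllable) → [ə].
/n/ (between /o/ and /e/): no rule targets it → [n].
/e/ (between /n/ and /v/): in an unstressed syllable, so rule 2 applies → [ə].
/v/ stays [v].
/a/ (between /v/ and /z/) is in the target of rule 2 but the environment (in an unstressed syllable) is not met → [a].
/z/ — not in any rule's target class → [z].
/t/ — not in any rule's target class → [t].
/u/ (between /t/ and /z/): in an unstressed syllable, so rule 2 applies → [ə].
/z/ (word-final) is unaffected → [z].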